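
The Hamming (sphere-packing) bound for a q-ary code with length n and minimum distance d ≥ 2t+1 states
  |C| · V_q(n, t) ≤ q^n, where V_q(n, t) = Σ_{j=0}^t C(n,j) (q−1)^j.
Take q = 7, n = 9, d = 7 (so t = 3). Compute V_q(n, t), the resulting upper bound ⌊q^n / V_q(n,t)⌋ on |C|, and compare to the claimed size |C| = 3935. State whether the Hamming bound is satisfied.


V_q(n, t) = 19495, q^n = 40353607, Hamming bound = 2069, |C| = 3935 > bound (violated).

Step 1: Compute V_q(n, t) = Σ_{j=0}^3 C(n, j) (q−1)^j.
  j = 0: C(9,0)·(6)^0 = 1·1 = 1.
  j = 1: C(9,1)·(6)^1 = 9·6 = 54.
  j = 2: C(9,2)·(6)^2 = 36·36 = 1296.
  j = 3: C(9,3)·(6)^3 = 84·216 = 18144.
  V_q(n, t) = 1 + 54 + 1296 + 18144 = 19495.
Step 2: q^n = 7^9 = 40353607.
Step 3: Hamming bound ⌊q^n / V_q(n,t)⌋ = ⌊40353607/19495⌋ = 2069.
Step 4: Compare |C| = 3935 to 2069: violated.
The claimed |C| lies above the Hamming bound, so no 7-ary code of length 9 with d ≥ 7 can have 3935 codewords.


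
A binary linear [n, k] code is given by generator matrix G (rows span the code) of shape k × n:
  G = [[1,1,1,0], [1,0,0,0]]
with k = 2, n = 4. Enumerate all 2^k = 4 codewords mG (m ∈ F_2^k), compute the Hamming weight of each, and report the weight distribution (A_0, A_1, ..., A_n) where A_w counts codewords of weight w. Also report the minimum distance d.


Weight distribution: A_0 = 1, A_1 = 1, A_2 = 1, A_3 = 1. Minimum distance d = 1.

Enumerate all 2^2 = 4 messages m ∈ F_2^2.
For each, compute codeword c = mG in F_2^4, then tally its weight.
  m = 00 → c = 0000, weight = 0.
  m = 10 → c = 1110, weight = 3.
  m = 01 → c = 1000, weight = 1.
  m = 11 → c = 0110, weight = 2.
Tally weights:
  weight 0: 1 codewords.
  weight 1: 1 codewords.
  weight 2: 1 codewords.
  weight 3: 1 codewords.
Minimum distance d = smallest w > 0 with A_w > 0 = 1.
Sanity: Σ A_w = 4 = 2^2 = 4 ✓.


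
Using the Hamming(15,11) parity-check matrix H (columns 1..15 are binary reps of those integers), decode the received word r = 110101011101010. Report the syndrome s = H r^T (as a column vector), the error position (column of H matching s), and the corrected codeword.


s = (1, 0, 0, 0)^T, error position = 8, corrected codeword c = 110101001101010

Compute s = H r^T mod 2 one row at a time:
  s_1 = 1 + 1 + 1 + 0 + 1 + 0 + 1 + 0 = 5 ≡ 1 (mod 2).
  s_2 = 1 + 0 + 1 + 0 + 1 + 0 + 1 + 0 = 4 ≡ 0 (mod 2).
  s_3 = 1 + 0 + 1 + 0 + 1 + 0 + 1 + 0 = 4 ≡ 0 (mod 2).
  s_4 = 1 + 0 + 0 + 0 + 1 + 0 + 0 + 0 = 2 ≡ 0 (mod 2).
s = (1, 0, 0, 0)^T — this equals column 8 of H (binary 1000), so error is at position 8.
Correct: flip bit 8 of r = 110101011101010 to get c = 110101001101010.


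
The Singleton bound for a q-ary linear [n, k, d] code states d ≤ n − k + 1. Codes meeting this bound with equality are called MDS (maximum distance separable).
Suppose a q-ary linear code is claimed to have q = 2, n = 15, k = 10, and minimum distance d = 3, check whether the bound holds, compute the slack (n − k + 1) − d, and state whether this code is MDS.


Singleton RHS = n − k + 1 = 6, slack = 3, bound satisfied, not MDS.

Singleton bound: d ≤ n − k + 1.
Here n = 15, k = 10, so n − k + 1 = 6.
Given d = 3, check d ≤ 6: YES.
Slack = (n − k + 1) − d = 3.
The code is NOT MDS (slack = 3 > 0).
Description: the claimed parameters are [15, 10, 3]_2; such a code would be non-MDS.


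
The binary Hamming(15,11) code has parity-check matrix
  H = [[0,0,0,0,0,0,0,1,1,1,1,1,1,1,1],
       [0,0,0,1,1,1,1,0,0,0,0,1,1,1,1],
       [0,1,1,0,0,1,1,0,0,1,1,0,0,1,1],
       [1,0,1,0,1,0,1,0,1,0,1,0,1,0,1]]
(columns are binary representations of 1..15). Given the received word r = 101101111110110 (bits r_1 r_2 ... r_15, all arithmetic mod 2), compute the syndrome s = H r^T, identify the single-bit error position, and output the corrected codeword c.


s = (0, 1, 0, 0)^T, error position = 4, corrected codeword c = 101001111110110

Compute s = H r^T mod 2 one row at a time:
  s_1 = 1 + 1 + 1 + 1 + 0 + 1 + 1 + 0 = 6 ≡ 0 (mod 2).
  s_2 = 1 + 0 + 1 + 1 + 0 + 1 + 1 + 0 = 5 ≡ 1 (mod 2).
  s_3 = 0 + 1 + 1 + 1 + 1 + 1 + 1 + 0 = 6 ≡ 0 (mod 2).
  s_4 = 1 + 1 + 0 + 1 + 1 + 1 + 1 + 0 = 6 ≡ 0 (mod 2).
s = (0, 1, 0, 0)^T — this equals column 4 of H (binary 0100), so error is at position 4.
Correct: flip bit 4 of r = 101101111110110 to get c = 101001111110110.


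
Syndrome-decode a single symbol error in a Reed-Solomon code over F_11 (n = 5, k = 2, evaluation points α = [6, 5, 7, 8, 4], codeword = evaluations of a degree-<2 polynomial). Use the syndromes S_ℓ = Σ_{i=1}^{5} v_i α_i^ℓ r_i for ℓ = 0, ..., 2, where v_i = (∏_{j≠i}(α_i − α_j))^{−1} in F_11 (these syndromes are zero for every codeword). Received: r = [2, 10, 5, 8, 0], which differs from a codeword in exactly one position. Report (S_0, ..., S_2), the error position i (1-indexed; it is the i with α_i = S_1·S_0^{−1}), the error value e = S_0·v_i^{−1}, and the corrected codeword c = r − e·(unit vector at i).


S = (2, 8, 10), error at position 5, error magnitude e = 4, c = [2, 10, 5, 8, 7].

Step 1: column multipliers v_i = (∏_{j≠i}(α_i − α_j))^{−1} mod 11.
  i = 1 (α = 6): (6−5)(6−7)(6−8)(6−4) = 1·(−1)·(−2)·2 = 4 ≡ 4, so v_1 = 4^{−1} = 3 (mod 11).
  i = 2 (α = 5): (5−6)(5−7)(5−8)(5−4) = (−1)·(−2)·(−3)·1 = −6 ≡ 5, so v_2 = 5^{−1} = 9 (mod 11).
  i = 3 (α = 7): (7−6)(7−5)(7−8)(7−4) = 1·2·(−1)·3 = −6 ≡ 5, so v_3 = 5^{−1} = 9 (mod 11).
  i = 4 (α = 8): (8−6)(8−5)(8−7)(8−4) = 2·3·1·4 = 24 ≡ 2, so v_4 = 2^{−1} = 6 (mod 11).
  i = 5 (α = 4): (4−6)(4−5)(4−7)(4−8) = (−2)·(−1)·(−3)·(−4) = 24 ≡ 2, so v_5 = 2^{−1} = 6 (mod 11).
  v = [3, 9, 9, 6, 6].
Step 2: syndromes of r = [2, 10, 5, 8, 0] (all sums mod 11).
  S_0 = Σ v_i r_i = 3·2 + 9·10 + 9·5 + 6·8 + 6·0 = 189 ≡ 2.
  S_1 = Σ v_i α_i r_i = 3·6·2 + 9·5·10 + 9·7·5 + 6·8·8 + 6·4·0 = 1185 ≡ 8.
  α_i^2 mod 11 = [3, 3, 5, 9, 5].
  S_2 = Σ v_i α_i^2 r_i = 3·3·2 + 9·3·10 + 9·5·5 + 6·9·8 + 6·5·0 = 945 ≡ 10.
  S = (2, 8, 10) ≠ 0, so r is not a codeword (an error is present).
Step 3: locate the error. For a single error e at position i, S_ℓ = v_i·e·α_i^ℓ, so α_err = S_1/S_0.
  S_0^{−1} = 2^{−1} = 6 (mod 11), so α_err = 8·6 = 48 ≡ 4 = α_5. Error position i = 5.
  Consistency check: S_2/S_1 = 10·7 = 70 ≡ 4 = α_err ✓ (single-error assumption holds).
Step 4: error magnitude e = S_0/v_5 = S_0·∏_{j≠5}(α_5 − α_j) = 2·2 = 4 ≡ 4 (mod 11).
Step 5: correct position 5: c_5 = r_5 − e = 0 − 4 ≡ 7 (mod 11). Hence c = [2, 10, 5, 8, 7].
  Check: interpolating c through the α_i gives m(x) = 6 + 3·x (degree < 2) with m(α_i) = c_i for every i, so c is indeed a codeword.


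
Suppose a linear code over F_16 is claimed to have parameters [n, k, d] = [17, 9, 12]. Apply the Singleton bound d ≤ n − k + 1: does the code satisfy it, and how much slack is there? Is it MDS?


Singleton RHS = n − k + 1 = 9, slack = -3, bound violated (no such code; not MDS).

Singleton bound: d ≤ n − k + 1.
Here n = 17, k = 9, so n − k + 1 = 9.
Given d = 12, check d ≤ 9: NO.
Slack = (n − k + 1) − d = -3.
The slack is negative: d = 12 exceeds n − k + 1 = 9 by 3, so the Singleton bound is violated and no linear [17, 9, 12]_16 code can exist. In particular it is not MDS (MDS requires d = n − k + 1 exactly).
Description: the claimed parameters are [17, 9, 12]_16; such a code would be impossible (violates the Singleton bound).


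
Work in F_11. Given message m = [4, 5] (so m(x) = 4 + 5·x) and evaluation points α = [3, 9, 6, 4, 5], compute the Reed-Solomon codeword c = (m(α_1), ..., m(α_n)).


c = [8, 5, 1, 2, 7]

Message polynomial: m(x) = 4 + 5·x (mod 11).
For each evaluation point α_i, compute m(α_i) mod 11:
  α_1 = 3: Horner steps 5 → 8, so m(3) = 8.
  α_2 = 9: Horner steps 5 → 5, so m(9) = 5.
  α_3 = 6: Horner steps 5 → 1, so m(6) = 1.
  α_4 = 4: Horner steps 5 → 2, so m(4) = 2.
  α_5 = 5: Horner steps 5 → 7, so m(5) = 7.
Codeword c = [8, 5, 1, 2, 7] ∈ F_11^5.


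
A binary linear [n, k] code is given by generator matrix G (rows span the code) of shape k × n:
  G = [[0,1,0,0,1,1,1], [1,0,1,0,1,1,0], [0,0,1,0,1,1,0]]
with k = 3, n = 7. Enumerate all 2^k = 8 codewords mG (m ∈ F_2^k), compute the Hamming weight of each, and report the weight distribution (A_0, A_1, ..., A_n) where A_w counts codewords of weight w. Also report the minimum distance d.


Weight distribution: A_0 = 1, A_1 = 1, A_3 = 2, A_4 = 3, A_5 = 1. Minimum distance d = 1.

Enumerate all 2^3 = 8 messages m ∈ F_2^3.
For each, compute codeword c = mG in F_2^7, then tally its weight.
  m = 000 → c = 0000000, weight = 0.
  m = 100 → c = 0100111, weight = 4.
  m = 010 → c = 1010110, weight = 4.
  m = 110 → c = 1110001, weight = 4.
  m = 001 → c = 0010110, weight = 3.
  m = 101 → c = 0110001, weight = 3.
  m = 011 → c = 1000000, weight = 1.
  m = 111 → c = 1100111, weight = 5.
Tally weights:
  weight 0: 1 codewords.
  weight 1: 1 codewords.
  weight 3: 2 codewords.
  weight 4: 3 codewords.
  weight 5: 1 codewords.
Minimum distance d = smallest w > 0 with A_w > 0 = 1.
Sanity: Σ A_w = 8 = 2^3 = 8 ✓.


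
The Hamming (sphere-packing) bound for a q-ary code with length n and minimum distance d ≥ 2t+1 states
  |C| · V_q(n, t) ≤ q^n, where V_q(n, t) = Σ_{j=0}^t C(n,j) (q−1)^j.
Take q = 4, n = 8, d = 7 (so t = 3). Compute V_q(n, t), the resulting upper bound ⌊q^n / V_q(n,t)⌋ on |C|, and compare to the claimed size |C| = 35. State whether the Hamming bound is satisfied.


V_q(n, t) = 1789, q^n = 65536, Hamming bound = 36, |C| = 35 ≤ bound (satisfied).

Step 1: Compute V_q(n, t) = Σ_{j=0}^3 C(n, j) (q−1)^j.
  j = 0: C(8,0)·(3)^0 = 1·1 = 1.
  j = 1: C(8,1)·(3)^1 = 8·3 = 24.
  j = 2: C(8,2)·(3)^2 = 28·9 = 252.
  j = 3: C(8,3)·(3)^3 = 56·27 = 1512.
  V_q(n, t) = 1 + 24 + 252 + 1512 = 1789.
Step 2: q^n = 4^8 = 65536.
Step 3: Hamming bound ⌊q^n / V_q(n,t)⌋ = ⌊65536/1789⌋ = 36.
Step 4: Compare |C| = 35 to 36: satisfied.
The claimed |C| lies below the Hamming bound.


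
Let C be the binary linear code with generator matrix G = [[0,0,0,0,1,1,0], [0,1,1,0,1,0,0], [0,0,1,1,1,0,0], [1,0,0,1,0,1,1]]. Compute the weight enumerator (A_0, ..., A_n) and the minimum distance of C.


Weight distribution: A_0 = 1, A_2 = 2, A_3 = 5, A_4 = 5, A_5 = 2, A_7 = 1. Minimum distance d = 2.

Enumerate all 2^4 = 16 messages m ∈ F_2^4.
For each, compute codeword c = mG in F_2^7, then tally its weight.
  m = 0000 → c = 0000000, weight = 0.
  m = 1000 → c = 0000110, weight = 2.
  m = 0100 → c = 0110100, weight = 3.
  m = 1100 → c = 0110010, weight = 3.
  m = 0010 → c = 0011100, weight = 3.
  m = 1010 → c = 0011010, weight = 3.
  m = 0110 → c = 0101000, weight = 2.
  m = 1110 → c = 0101110, weight = 4.
  m = 0001 → c = 1001011, weight = 4.
  m = 1001 → c = 1001101, weight = 4.
  m = 0101 → c = 1111111, weight = 7.
  m = 1101 → c = 1111001, weight = 5.
  m = 0011 → c = 1010111, weight = 5.
  m = 1011 → c = 1010001, weight = 3.
  m = 0111 → c = 1100011, weight = 4.
  m = 1111 → c = 1100101, weight = 4.
Tally weights:
  weight 0: 1 codewords.
  weight 2: 2 codewords.
  weight 3: 5 codewords.
  weight 4: 5 codewords.
  weight 5: 2 codewords.
  weight 7: 1 codewords.
Minimum distance d = smallest w > 0 with A_w > 0 = 2.
Sanity: Σ A_w = 16 = 2^4 = 16 ✓.


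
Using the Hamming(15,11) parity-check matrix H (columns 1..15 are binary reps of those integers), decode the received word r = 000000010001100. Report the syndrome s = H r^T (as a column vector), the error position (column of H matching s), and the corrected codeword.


s = (1, 0, 0, 1)^T, error position = 9, corrected codeword c = 000000011001100

Compute s = H r^T mod 2 one row at a time:
  s_1 = 1 + 0 + 0 + 0 + 1 + 1 + 0 + 0 = 3 ≡ 1 (mod 2).
  s_2 = 0 + 0 + 0 + 0 + 1 + 1 + 0 + 0 = 2 ≡ 0 (mod 2).
  s_3 = 0 + 0 + 0 + 0 + 0 + 0 + 0 + 0 = 0 ≡ 0 (mod 2).
  s_4 = 0 + 0 + 0 + 0 + 0 + 0 + 1 + 0 = 1 ≡ 1 (mod 2).
s = (1, 0, 0, 1)^T — this equals column 9 of H (binary 1001), so error is at position 9.
Correct: flip bit 9 of r = 000000010001100 to get c = 000000011001100.


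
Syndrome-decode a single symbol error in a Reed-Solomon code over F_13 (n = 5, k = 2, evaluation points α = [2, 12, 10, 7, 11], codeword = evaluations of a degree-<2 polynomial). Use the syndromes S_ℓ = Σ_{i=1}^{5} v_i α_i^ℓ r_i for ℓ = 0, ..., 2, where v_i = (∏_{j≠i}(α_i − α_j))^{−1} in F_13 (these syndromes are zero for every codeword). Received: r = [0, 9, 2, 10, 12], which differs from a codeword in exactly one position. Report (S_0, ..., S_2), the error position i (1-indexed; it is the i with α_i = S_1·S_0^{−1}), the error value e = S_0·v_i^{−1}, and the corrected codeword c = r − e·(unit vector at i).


S = (1, 7, 10), error at position 4, error magnitude e = 12, c = [0, 9, 2, 11, 12].

Step 1: column multipliers v_i = (∏_{j≠i}(α_i − α_j))^{−1} mod 13.
  i = 1 (α = 2): (2−12)(2−10)(2−7)(2−11) = (−10)·(−8)·(−5)·(−9) = 3600 ≡ 12, so v_1 = 12^{−1} = 12 (mod 13).
  i = 2 (α = 12): (12−2)(12−10)(12−7)(12−11) = 10·2·5·1 = 100 ≡ 9, so v_2 = 9^{−1} = 3 (mod 13).
  i = 3 (α = 10): (10−2)(10−12)(10−7)(10−11) = 8·(−2)·3·(−1) = 48 ≡ 9, so v_3 = 9^{−1} = 3 (mod 13).
  i = 4 (α = 7): (7−2)(7−12)(7−10)(7−11) = 5·(−5)·(−3)·(−4) = −300 ≡ 12, so v_4 = 12^{−1} = 12 (mod 13).
  i = 5 (α = 11): (11−2)(11−12)(11−10)(11−7) = 9·(−1)·1·4 = −36 ≡ 3, so v_5 = 3^{−1} = 9 (mod 13).
  v = [12, 3, 3, 12, 9].
Step 2: syndromes of r = [0, 9, 2, 10, 12] (all sums mod 13).
  S_0 = Σ v_i r_i = 12·0 + 3·9 + 3·2 + 12·10 + 9·12 = 261 ≡ 1.
  S_1 = Σ v_i α_i r_i = 12·2·0 + 3·12·9 + 3·10·2 + 12·7·10 + 9·11·12 = 2412 ≡ 7.
  α_i^2 mod 13 = [4, 1, 9, 10, 4].
  S_2 = Σ v_i α_i^2 r_i = 12·4·0 + 3·1·9 + 3·9·2 + 12·10·10 + 9·4·12 = 1713 ≡ 10.
  S = (1, 7, 10) ≠ 0, so r is not a codeword (an error is present).
Step 3: locate the error. For a single error e at position i, S_ℓ = v_i·e·α_i^ℓ, so α_err = S_1/S_0.
  S_0^{−1} = 1^{−1} = 1 (mod 13), so α_err = 7·1 = 7 ≡ 7 = α_4. Error position i = 4.
  Consistency check: S_2/S_1 = 10·2 = 20 ≡ 7 = α_err ✓ (single-error assumption holds).
Step 4: error magnitude e = S_0/v_4 = S_0·∏_{j≠4}(α_4 − α_j) = 1·12 = 12 ≡ 12 (mod 13).
Step 5: correct position 4: c_4 = r_4 − e = 10 − 12 ≡ 11 (mod 13). Hence c = [0, 9, 2, 11, 12].
  Check: interpolating c through the α_i gives m(x) = 6 + 10·x (degree < 2) with m(α_i) = c_i for every i, so c is indeed a codeword.


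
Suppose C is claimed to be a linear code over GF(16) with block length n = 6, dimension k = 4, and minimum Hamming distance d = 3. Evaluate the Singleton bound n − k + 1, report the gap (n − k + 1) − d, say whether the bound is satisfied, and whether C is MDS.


Singleton RHS = n − k + 1 = 3, slack = 0, bound satisfied, MDS.

Singleton bound: d ≤ n − k + 1.
Here n = 6, k = 4, so n − k + 1 = 3.
Given d = 3, check d ≤ 3: YES.
Slack = (n − k + 1) − d = 0.
The code is MDS (slack = 0).
Description: the claimed parameters are [6, 4, 3]_16; such a code would be MDS (meets Singleton bound).


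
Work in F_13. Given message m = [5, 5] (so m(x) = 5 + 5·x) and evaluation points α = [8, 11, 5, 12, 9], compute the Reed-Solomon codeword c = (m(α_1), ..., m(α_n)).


c = [6, 8, 4, 0, 11]

Message polynomial: m(x) = 5 + 5·x (mod 13).
For each evaluation point α_i, compute m(α_i) mod 13:
  α_1 = 8: Horner steps 5 → 6, so m(8) = 6.
  α_2 = 11: Horner steps 5 → 8, so m(11) = 8.
  α_3 = 5: Horner steps 5 → 4, so m(5) = 4.
  α_4 = 12: Horner steps 5 → 0, so m(12) = 0.
  α_5 = 9: Horner steps 5 → 11, so m(9) = 11.
Codeword c = [6, 8, 4, 0, 11] ∈ F_13^5.


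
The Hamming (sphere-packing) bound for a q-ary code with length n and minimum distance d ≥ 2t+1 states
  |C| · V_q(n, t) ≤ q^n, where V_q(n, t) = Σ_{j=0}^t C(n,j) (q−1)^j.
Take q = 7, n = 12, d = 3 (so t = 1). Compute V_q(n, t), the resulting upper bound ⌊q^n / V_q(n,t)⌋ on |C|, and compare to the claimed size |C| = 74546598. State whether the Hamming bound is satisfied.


V_q(n, t) = 73, q^n = 13841287201, Hamming bound = 189606673, |C| = 74546598 ≤ bound (satisfied).

Step 1: Compute V_q(n, t) = Σ_{j=0}^1 C(n, j) (q−1)^j.
  j = 0: C(12,0)·(6)^0 = 1·1 = 1.
  j = 1: C(12,1)·(6)^1 = 12·6 = 72.
  V_q(n, t) = 1 + 72 = 73.
Step 2: q^n = 7^12 = 13841287201.
Step 3: Hamming bound ⌊q^n / V_q(n,t)⌋ = ⌊13841287201/73⌋ = 189606673.
Step 4: Compare |C| = 74546598 to 189606673: satisfied.
The claimed |C| lies below the Hamming bound.


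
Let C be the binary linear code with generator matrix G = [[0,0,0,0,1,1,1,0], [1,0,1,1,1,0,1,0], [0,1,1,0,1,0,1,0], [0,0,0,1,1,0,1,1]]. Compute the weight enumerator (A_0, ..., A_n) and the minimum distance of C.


Weight distribution: A_0 = 1, A_3 = 5, A_4 = 5, A_5 = 2, A_6 = 2, A_7 = 1. Minimum distance d = 3.

Enumerate all 2^4 = 16 messages m ∈ F_2^4.
For each, compute codeword c = mG in F_2^8, then tally its weight.
  m = 0000 → c = 00000000, weight = 0.
  m = 1000 → c = 00001110, weight = 3.
  m = 0100 → c = 10111010, weight = 5.
  m = 1100 → c = 10110100, weight = 4.
  m = 0010 → c = 01101010, weight = 4.
  m = 1010 → c = 01100100, weight = 3.
  m = 0110 → c = 11010000, weight = 3.
  m = 1110 → c = 11011110, weight = 6.
  m = 0001 → c = 00011011, weight = 4.
  m = 1001 → c = 00010101, weight = 3.
  m = 0101 → c = 10100001, weight = 3.
  m = 1101 → c = 10101111, weight = 6.
  m = 0011 → c = 01110001, weight = 4.
  m = 1011 → c = 01111111, weight = 7.
  m = 0111 → c = 11001011, weight = 5.
  m = 1111 → c = 11000101, weight = 4.
Tally weights:
  weight 0: 1 codewords.
  weight 3: 5 codewords.
  weight 4: 5 codewords.
  weight 5: 2 codewords.
  weight 6: 2 codewords.
  weight 7: 1 codewords.
Minimum distance d = smallest w > 0 with A_w > 0 = 3.
Sanity: Σ A_w = 16 = 2^4 = 16 ✓.


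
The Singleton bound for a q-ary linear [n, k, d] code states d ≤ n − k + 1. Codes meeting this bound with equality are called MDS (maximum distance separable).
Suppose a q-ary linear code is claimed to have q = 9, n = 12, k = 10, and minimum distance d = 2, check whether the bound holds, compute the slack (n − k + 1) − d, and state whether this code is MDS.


Singleton RHS = n − k + 1 = 3, slack = 1, bound satisfied, not MDS.

Singleton bound: d ≤ n − k + 1.
Here n = 12, k = 10, so n − k + 1 = 3.
Given d = 2, check d ≤ 3: YES.
Slack = (n − k + 1) − d = 1.
The code is NOT MDS (slack = 1 > 0).
Description: the claimed parameters are [12, 10, 2]_9; such a code would be non-MDS.


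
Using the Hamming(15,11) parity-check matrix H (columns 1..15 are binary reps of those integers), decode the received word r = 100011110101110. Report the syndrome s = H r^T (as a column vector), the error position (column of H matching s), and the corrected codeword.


s = (1, 0, 0, 0)^T, error position = 8, corrected codeword c = 100011100101110

Compute s = H r^T mod 2 one row at a time:
  s_1 = 1 + 0 + 1 + 0 + 1 + 1 + 1 + 0 = 5 ≡ 1 (mod 2).
  s_2 = 0 + 1 + 1 + 1 + 1 + 1 + 1 + 0 = 6 ≡ 0 (mod 2).
  s_3 = 0 + 0 + 1 + 1 + 1 + 0 + 1 + 0 = 4 ≡ 0 (mod 2).
  s_4 = 1 + 0 + 1 + 1 + 0 + 0 + 1 + 0 = 4 ≡ 0 (mod 2).
s = (1, 0, 0, 0)^T — this equals column 8 of H (binary 1000), so error is at position 8.
Correct: flip bit 8 of r = 100011110101110 to get c = 100011100101110.


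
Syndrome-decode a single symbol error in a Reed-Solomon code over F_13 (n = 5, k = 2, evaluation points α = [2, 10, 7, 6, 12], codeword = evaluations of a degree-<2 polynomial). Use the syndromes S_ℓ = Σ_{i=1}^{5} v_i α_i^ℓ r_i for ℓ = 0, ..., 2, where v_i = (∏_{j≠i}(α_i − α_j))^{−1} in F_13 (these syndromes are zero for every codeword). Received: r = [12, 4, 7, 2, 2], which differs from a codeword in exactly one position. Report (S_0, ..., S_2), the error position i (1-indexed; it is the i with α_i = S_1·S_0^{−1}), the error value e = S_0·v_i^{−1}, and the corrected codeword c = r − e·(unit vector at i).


S = (9, 2, 12), error at position 4, error magnitude e = 7, c = [12, 4, 7, 8, 2].

Step 1: column multipliers v_i = (∏_{j≠i}(α_i − α_j))^{−1} mod 13.
  i = 1 (α = 2): (2−10)(2−7)(2−6)(2−12) = (−8)·(−5)·(−4)·(−10) = 1600 ≡ 1, so v_1 = 1^{−1} = 1 (mod 13).
  i = 2 (α = 10): (10−2)(10−7)(10−6)(10−12) = 8·3·4·(−2) = −192 ≡ 3, so v_2 = 3^{−1} = 9 (mod 13).
  i = 3 (α = 7): (7−2)(7−10)(7−6)(7−12) = 5·(−3)·1·(−5) = 75 ≡ 10, so v_3 = 10^{−1} = 4 (mod 13).
  i = 4 (α = 6): (6−2)(6−10)(6−7)(6−12) = 4·(−4)·(−1)·(−6) = −96 ≡ 8, so v_4 = 8^{−1} = 5 (mod 13).
  i = 5 (α = 12): (12−2)(12−10)(12−7)(12−6) = 10·2·5·6 = 600 ≡ 2, so v_5 = 2^{−1} = 7 (mod 13).
  v = [1, 9, 4, 5, 7].
Step 2: syndromes of r = [12, 4, 7, 2, 2] (all sums mod 13).
  S_0 = Σ v_i r_i = 1·12 + 9·4 + 4·7 + 5·2 + 7·2 = 100 ≡ 9.
  S_1 = Σ v_i α_i r_i = 1·2·12 + 9·10·4 + 4·7·7 + 5·6·2 + 7·12·2 = 808 ≡ 2.
  α_i^2 mod 13 = [4, 9, 10, 10, 1].
  S_2 = Σ v_i α_i^2 r_i = 1·4·12 + 9·9·4 + 4·10·7 + 5·10·2 + 7·1·2 = 766 ≡ 12.
  S = (9, 2, 12) ≠ 0, so r is not a codeword (an error is present).
Step 3: locate the error. For a single error e at position i, S_ℓ = v_i·e·α_i^ℓ, so α_err = S_1/S_0.
  S_0^{−1} = 9^{−1} = 3 (mod 13), so α_err = 2·3 = 6 ≡ 6 = α_4. Error position i = 4.
  Consistency check: S_2/S_1 = 12·7 = 84 ≡ 6 = α_err ✓ (single-error assumption holds).
Step 4: error magnitude e = S_0/v_4 = S_0·∏_{j≠4}(α_4 − α_j) = 9·8 = 72 ≡ 7 (mod 13).
Step 5: correct position 4: c_4 = r_4 − e = 2 − 7 ≡ 8 (mod 13). Hence c = [12, 4, 7, 8, 2].
  Check: interpolating c through the α_i gives m(x) = 1 + 12·x (degree < 2) with m(α_i) = c_i for every i, so c is indeed a codeword.


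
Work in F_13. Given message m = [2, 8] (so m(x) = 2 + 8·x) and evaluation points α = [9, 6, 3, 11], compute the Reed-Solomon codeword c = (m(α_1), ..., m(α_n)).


c = [9, 11, 0, 12]

Message polynomial: m(x) = 2 + 8·x (mod 13).
For each evaluation point α_i, compute m(α_i) mod 13:
  α_1 = 9: Horner steps 8 → 9, so m(9) = 9.
  α_2 = 6: Horner steps 8 → 11, so m(6) = 11.
  α_3 = 3: Horner steps 8 → 0, so m(3) = 0.
  α_4 = 11: Horner steps 8 → 12, so m(11) = 12.
Codeword c = [9, 11, 0, 12] ∈ F_13^4.


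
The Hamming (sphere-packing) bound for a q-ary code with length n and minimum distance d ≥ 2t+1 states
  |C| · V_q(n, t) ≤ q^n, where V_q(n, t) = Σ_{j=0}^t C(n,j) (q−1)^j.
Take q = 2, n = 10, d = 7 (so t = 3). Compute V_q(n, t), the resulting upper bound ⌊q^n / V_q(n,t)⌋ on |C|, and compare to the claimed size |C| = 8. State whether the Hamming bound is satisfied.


V_q(n, t) = 176, q^n = 1024, Hamming bound = 5, |C| = 8 > bound (violated).

Step 1: Compute V_q(n, t) = Σ_{j=0}^3 C(n, j) (q−1)^j.
  j = 0: C(10,0)·(1)^0 = 1·1 = 1.
  j = 1: C(10,1)·(1)^1 = 10·1 = 10.
  j = 2: C(10,2)·(1)^2 = 45·1 = 45.
  j = 3: C(10,3)·(1)^3 = 120·1 = 120.
  V_q(n, t) = 1 + 10 + 45 + 120 = 176.
Step 2: q^n = 2^10 = 1024.
Step 3: Hamming bound ⌊q^n / V_q(n,t)⌋ = ⌊1024/176⌋ = 5.
Step 4: Compare |C| = 8 to 5: violated.
The claimed |C| lies above the Hamming bound, so no 2-ary code of length 10 with d ≥ 7 can have 8 codewords.


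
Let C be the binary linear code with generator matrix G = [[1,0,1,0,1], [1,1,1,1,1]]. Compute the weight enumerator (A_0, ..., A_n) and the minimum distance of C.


Weight distribution: A_0 = 1, A_2 = 1, A_3 = 1, A_5 = 1. Minimum distance d = 2.

Enumerate all 2^2 = 4 messages m ∈ F_2^2.
For each, compute codeword c = mG in F_2^5, then tally its weight.
  m = 00 → c = 00000, weight = 0.
  m = 10 → c = 10101, weight = 3.
  m = 01 → c = 11111, weight = 5.
  m = 11 → c = 01010, weight = 2.
Tally weights:
  weight 0: 1 codewords.
  weight 2: 1 codewords.
  weight 3: 1 codewords.
  weight 5: 1 codewords.
Minimum distance d = smallest w > 0 with A_w > 0 = 2.
Sanity: Σ A_w = 4 = 2^2 = 4 ✓.


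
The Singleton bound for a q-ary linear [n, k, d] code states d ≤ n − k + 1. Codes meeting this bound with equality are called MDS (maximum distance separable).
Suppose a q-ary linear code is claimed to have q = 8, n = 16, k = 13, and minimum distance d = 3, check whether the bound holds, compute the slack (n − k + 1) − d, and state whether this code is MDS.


Singleton RHS = n − k + 1 = 4, slack = 1, bound satisfied, not MDS.

Singleton bound: d ≤ n − k + 1.
Here n = 16, k = 13, so n − k + 1 = 4.
Given d = 3, check d ≤ 4: YES.
Slack = (n − k + 1) − d = 1.
The code is NOT MDS (slack = 1 > 0).
Description: the claimed parameters are [16, 13, 3]_8; such a code would be non-MDS.


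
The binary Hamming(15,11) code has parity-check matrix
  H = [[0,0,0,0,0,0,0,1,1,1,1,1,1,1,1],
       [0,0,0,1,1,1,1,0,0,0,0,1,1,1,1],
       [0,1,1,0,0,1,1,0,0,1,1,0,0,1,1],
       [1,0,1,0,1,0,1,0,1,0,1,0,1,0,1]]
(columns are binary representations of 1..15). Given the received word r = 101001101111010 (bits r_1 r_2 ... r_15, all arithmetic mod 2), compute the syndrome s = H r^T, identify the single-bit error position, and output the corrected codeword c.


s = (1, 0, 0, 1)^T, error position = 9, corrected codeword c = 101001100111010

Compute s = H r^T mod 2 one row at a time:
  s_1 = 0 + 1 + 1 + 1 + 1 + 0 + 1 + 0 = 5 ≡ 1 (mod 2).
  s_2 = 0 + 0 + 1 + 1 + 1 + 0 + 1 + 0 = 4 ≡ 0 (mod 2).
  s_3 = 0 + 1 + 1 + 1 + 1 + 1 + 1 + 0 = 6 ≡ 0 (mod 2).
  s_4 = 1 + 1 + 0 + 1 + 1 + 1 + 0 + 0 = 5 ≡ 1 (mod 2).
s = (1, 0, 0, 1)^T — this equals column 9 of H (binary 1001), so error is at position 9.
Correct: flip bit 9 of r = 101001101111010 to get c = 101001100111010.


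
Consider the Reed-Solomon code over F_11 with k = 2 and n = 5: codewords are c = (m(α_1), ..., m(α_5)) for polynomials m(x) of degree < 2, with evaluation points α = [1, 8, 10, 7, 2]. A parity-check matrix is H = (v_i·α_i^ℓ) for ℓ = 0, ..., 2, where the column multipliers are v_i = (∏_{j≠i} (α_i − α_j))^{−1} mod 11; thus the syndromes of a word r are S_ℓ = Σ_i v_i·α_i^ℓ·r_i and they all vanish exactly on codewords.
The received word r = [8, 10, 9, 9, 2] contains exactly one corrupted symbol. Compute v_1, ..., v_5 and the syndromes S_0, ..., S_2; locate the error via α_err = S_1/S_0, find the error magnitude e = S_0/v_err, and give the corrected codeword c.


S = (2, 3, 10), error at position 4, error magnitude e = 4, c = [8, 10, 9, 5, 2].

Step 1: column multipliers v_i = (∏_{j≠i}(α_i − α_j))^{−1} mod 11.
  i = 1 (α = 1): (1−8)(1−10)(1−7)(1−2) = (−7)·(−9)·(−6)·(−1) = 378 ≡ 4, so v_1 = 4^{−1} = 3 (mod 11).
  i = 2 (α = 8): (8−1)(8−10)(8−7)(8−2) = 7·(−2)·1·6 = −84 ≡ 4, so v_2 = 4^{−1} = 3 (mod 11).
  i = 3 (α = 10): (10−1)(10−8)(10−7)(10−2) = 9·2·3·8 = 432 ≡ 3, so v_3 = 3^{−1} = 4 (mod 11).
  i = 4 (α = 7): (7−1)(7−8)(7−10)(7−2) = 6·(−1)·(−3)·5 = 90 ≡ 2, so v_4 = 2^{−1} = 6 (mod 11).
  i = 5 (α = 2): (2−1)(2−8)(2−10)(2−7) = 1·(−6)·(−8)·(−5) = −240 ≡ 2, so v_5 = 2^{−1} = 6 (mod 11).
  v = [3, 3, 4, 6, 6].
Step 2: syndromes of r = [8, 10, 9, 9, 2] (all sums mod 11).
  S_0 = Σ v_i r_i = 3·8 + 3·10 + 4·9 + 6·9 + 6·2 = 156 ≡ 2.
  S_1 = Σ v_i α_i r_i = 3·1·8 + 3·8·10 + 4·10·9 + 6·7·9 + 6·2·2 = 1026 ≡ 3.
  α_i^2 mod 11 = [1, 9, 1, 5, 4].
  S_2 = Σ v_i α_i^2 r_i = 3·1·8 + 3·9·10 + 4·1·9 + 6·5·9 + 6·4·2 = 648 ≡ 10.
  S = (2, 3, 10) ≠ 0, so r is not a codeword (an error is present).
Step 3: locate the error. For a single error e at position i, S_ℓ = v_i·e·α_i^ℓ, so α_err = S_1/S_0.
  S_0^{−1} = 2^{−1} = 6 (mod 11), so α_err = 3·6 = 18 ≡ 7 = α_4. Error position i = 4.
  Consistency check: S_2/S_1 = 10·4 = 40 ≡ 7 = α_err ✓ (single-error assumption holds).
Step 4: error magnitude e = S_0/v_4 = S_0·∏_{j≠4}(α_4 − α_j) = 2·2 = 4 ≡ 4 (mod 11).
Step 5: correct position 4: c_4 = r_4 − e = 9 − 4 ≡ 5 (mod 11). Hence c = [8, 10, 9, 5, 2].
  Check: interpolating c through the α_i gives m(x) = 3 + 5·x (degree < 2) with m(α_i) = c_i for every i, so c is indeed a codeword.


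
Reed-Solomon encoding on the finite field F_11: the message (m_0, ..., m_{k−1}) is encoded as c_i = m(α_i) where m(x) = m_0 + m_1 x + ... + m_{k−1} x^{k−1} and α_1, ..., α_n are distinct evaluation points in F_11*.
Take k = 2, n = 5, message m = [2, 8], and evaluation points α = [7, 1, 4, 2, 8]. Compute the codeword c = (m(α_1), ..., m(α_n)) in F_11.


c = [3, 10, 1, 7, 0]

Message polynomial: m(x) = 2 + 8·x (mod 11).
For each evaluation point α_i, compute m(α_i) mod 11:
  α_1 = 7: Horner steps 8 → 3, so m(7) = 3.
  α_2 = 1: Horner steps 8 → 10, so m(1) = 10.
  α_3 = 4: Horner steps 8 → 1, so m(4) = 1.
  α_4 = 2: Horner steps 8 → 7, so m(2) = 7.
  α_5 = 8: Horner steps 8 → 0, so m(8) = 0.
Codeword c = [3, 10, 1, 7, 0] ∈ F_11^5.


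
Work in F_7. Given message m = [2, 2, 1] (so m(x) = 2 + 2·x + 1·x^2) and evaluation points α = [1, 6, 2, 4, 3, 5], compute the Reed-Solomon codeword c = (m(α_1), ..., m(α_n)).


c = [5, 1, 3, 5, 3, 2]

Message polynomial: m(x) = 2 + 2·x + 1·x^2 (mod 7).
For each evaluation point α_i, compute m(α_i) mod 7:
  α_1 = 1: Horner steps 1 → 3 → 5, so m(1) = 5.
  α_2 = 6: Horner steps 1 → 1 → 1, so m(6) = 1.
  α_3 = 2: Horner steps 1 → 4 → 3, so m(2) = 3.
  α_4 = 4: Horner steps 1 → 6 → 5, so m(4) = 5.
  α_5 = 3: Horner steps 1 → 5 → 3, so m(3) = 3.
  α_6 = 5: Horner steps 1 → 0 → 2, so m(5) = 2.
Codeword c = [5, 1, 3, 5, 3, 2] ∈ F_7^6.


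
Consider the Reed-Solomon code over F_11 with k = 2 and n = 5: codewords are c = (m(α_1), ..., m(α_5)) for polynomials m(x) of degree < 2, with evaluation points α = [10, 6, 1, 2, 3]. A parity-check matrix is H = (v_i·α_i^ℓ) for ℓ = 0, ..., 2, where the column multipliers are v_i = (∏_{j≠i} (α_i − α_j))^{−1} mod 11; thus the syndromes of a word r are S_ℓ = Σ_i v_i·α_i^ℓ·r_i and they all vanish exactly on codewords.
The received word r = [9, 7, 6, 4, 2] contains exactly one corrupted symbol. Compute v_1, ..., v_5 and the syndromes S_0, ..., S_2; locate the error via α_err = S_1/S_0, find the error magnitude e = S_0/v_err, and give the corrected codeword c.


S = (7, 4, 7), error at position 1, error magnitude e = 10, c = [10, 7, 6, 4, 2].

Step 1: column multipliers v_i = (∏_{j≠i}(α_i − α_j))^{−1} mod 11.
  i = 1 (α = 10): (10−6)(10−1)(10−2)(10−3) = 4·9·8·7 = 2016 ≡ 3, so v_1 = 3^{−1} = 4 (mod 11).
  i = 2 (α = 6): (6−10)(6−1)(6−2)(6−3) = (−4)·5·4·3 = −240 ≡ 2, so v_2 = 2^{−1} = 6 (mod 11).
  i = 3 (α = 1): (1−10)(1−6)(1−2)(1−3) = (−9)·(−5)·(−1)·(−2) = 90 ≡ 2, so v_3 = 2^{−1} = 6 (mod 11).
  i = 4 (α = 2): (2−10)(2−6)(2−1)(2−3) = (−8)·(−4)·1·(−1) = −32 ≡ 1, so v_4 = 1^{−1} = 1 (mod 11).
  i = 5 (α = 3): (3−10)(3−6)(3−1)(3−2) = (−7)·(−3)·2·1 = 42 ≡ 9, so v_5 = 9^{−1} = 5 (mod 11).
  v = [4, 6, 6, 1, 5].
Step 2: syndromes of r = [9, 7, 6, 4, 2] (all sums mod 11).
  S_0 = Σ v_i r_i = 4·9 + 6·7 + 6·6 + 1·4 + 5·2 = 128 ≡ 7.
  S_1 = Σ v_i α_i r_i = 4·10·9 + 6·6·7 + 6·1·6 + 1·2·4 + 5·3·2 = 686 ≡ 4.
  α_i^2 mod 11 = [1, 3, 1, 4, 9].
  S_2 = Σ v_i α_i^2 r_i = 4·1·9 + 6·3·7 + 6·1·6 + 1·4·4 + 5·9·2 = 304 ≡ 7.
  S = (7, 4, 7) ≠ 0, so r is not a codeword (an error is present).
Step 3: locate the error. For a single error e at position i, S_ℓ = v_i·e·α_i^ℓ, so α_err = S_1/S_0.
  S_0^{−1} = 7^{−1} = 8 (mod 11), so α_err = 4·8 = 32 ≡ 10 = α_1. Error position i = 1.
  Consistency check: S_2/S_1 = 7·3 = 21 ≡ 10 = α_err ✓ (single-error assumption holds).
Step 4: error magnitude e = S_0/v_1 = S_0·∏_{j≠1}(α_1 − α_j) = 7·3 = 21 ≡ 10 (mod 11).
Step 5: correct position 1: c_1 = r_1 − e = 9 − 10 ≡ 10 (mod 11). Hence c = [10, 7, 6, 4, 2].
  Check: interpolating c through the α_i gives m(x) = 8 + 9·x (degree < 2) with m(α_i) = c_i for every i, so c is indeed a codeword.


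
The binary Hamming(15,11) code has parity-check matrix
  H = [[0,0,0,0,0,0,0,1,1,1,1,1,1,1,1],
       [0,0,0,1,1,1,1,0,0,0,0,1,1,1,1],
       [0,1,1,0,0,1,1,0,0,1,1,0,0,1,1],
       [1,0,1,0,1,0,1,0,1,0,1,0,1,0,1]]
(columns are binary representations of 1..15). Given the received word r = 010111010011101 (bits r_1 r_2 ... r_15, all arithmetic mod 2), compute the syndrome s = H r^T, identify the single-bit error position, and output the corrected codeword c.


s = (1, 0, 0, 0)^T, error position = 8, corrected codeword c = 010111000011101

Compute s = H r^T mod 2 one row at a time:
  s_1 = 1 + 0 + 0 + 1 + 1 + 1 + 0 + 1 = 5 ≡ 1 (mod 2).
  s_2 = 1 + 1 + 1 + 0 + 1 + 1 + 0 + 1 = 6 ≡ 0 (mod 2).
  s_3 = 1 + 0 + 1 + 0 + 0 + 1 + 0 + 1 = 4 ≡ 0 (mod 2).
  s_4 = 0 + 0 + 1 + 0 + 0 + 1 + 1 + 1 = 4 ≡ 0 (mod 2).
s = (1, 0, 0, 0)^T — this equals column 8 of H (binary 1000), so error is at position 8.
Correct: flip bit 8 of r = 010111010011101 to get c = 010111000011101.


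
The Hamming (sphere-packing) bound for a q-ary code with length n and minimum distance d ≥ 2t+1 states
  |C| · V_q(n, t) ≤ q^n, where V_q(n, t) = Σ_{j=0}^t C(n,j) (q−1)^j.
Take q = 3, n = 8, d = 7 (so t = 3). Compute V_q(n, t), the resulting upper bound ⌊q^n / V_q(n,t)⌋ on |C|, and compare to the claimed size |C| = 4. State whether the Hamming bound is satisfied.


V_q(n, t) = 577, q^n = 6561, Hamming bound = 11, |C| = 4 ≤ bound (satisfied).

Step 1: Compute V_q(n, t) = Σ_{j=0}^3 C(n, j) (q−1)^j.
  j = 0: C(8,0)·(2)^0 = 1·1 = 1.
  j = 1: C(8,1)·(2)^1 = 8·2 = 16.
  j = 2: C(8,2)·(2)^2 = 28·4 = 112.
  j = 3: C(8,3)·(2)^3 = 56·8 = 448.
  V_q(n, t) = 1 + 16 + 112 + 448 = 577.
Step 2: q^n = 3^8 = 6561.
Step 3: Hamming bound ⌊q^n / V_q(n,t)⌋ = ⌊6561/577⌋ = 11.
Step 4: Compare |C| = 4 to 11: satisfied.
The claimed |C| lies below the Hamming bound.


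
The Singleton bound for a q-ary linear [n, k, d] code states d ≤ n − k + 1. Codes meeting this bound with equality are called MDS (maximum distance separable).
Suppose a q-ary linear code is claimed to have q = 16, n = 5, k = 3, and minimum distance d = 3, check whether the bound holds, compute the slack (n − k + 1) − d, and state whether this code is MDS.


Singleton RHS = n − k + 1 = 3, slack = 0, bound satisfied, MDS.

Singleton bound: d ≤ n − k + 1.
Here n = 5, k = 3, so n − k + 1 = 3.
Given d = 3, check d ≤ 3: YES.
Slack = (n − k + 1) − d = 0.
The code is MDS (slack = 0).
Description: the claimed parameters are [5, 3, 3]_16; such a code would be MDS (meets Singleton bound).


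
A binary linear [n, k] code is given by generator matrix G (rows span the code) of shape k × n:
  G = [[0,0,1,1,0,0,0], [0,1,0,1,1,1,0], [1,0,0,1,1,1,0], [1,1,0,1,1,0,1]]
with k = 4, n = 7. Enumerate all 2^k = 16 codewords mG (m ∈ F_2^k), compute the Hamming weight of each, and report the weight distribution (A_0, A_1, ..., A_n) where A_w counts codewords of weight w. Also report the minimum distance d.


Weight distribution: A_0 = 1, A_2 = 2, A_3 = 4, A_4 = 5, A_5 = 4. Minimum distance d = 2.

Enumerate all 2^4 = 16 messages m ∈ F_2^4.
For each, compute codeword c = mG in F_2^7, then tally its weight.
  m = 0000 → c = 0000000, weight = 0.
  m = 1000 → c = 0011000, weight = 2.
  m = 0100 → c = 0101110, weight = 4.
  m = 1100 → c = 0110110, weight = 4.
  m = 0010 → c = 1001110, weight = 4.
  m = 1010 → c = 1010110, weight = 4.
  m = 0110 → c = 1100000, weight = 2.
  m = 1110 → c = 1111000, weight = 4.
  m = 0001 → c = 1101101, weight = 5.
  m = 1001 → c = 1110101, weight = 5.
  m = 0101 → c = 1000011, weight = 3.
  m = 1101 → c = 1011011, weight = 5.
  m = 0011 → c = 0100011, weight = 3.
  m = 1011 → c = 0111011, weight = 5.
  m = 0111 → c = 0001101, weight = 3.
  m = 1111 → c = 0010101, weight = 3.
Tally weights:
  weight 0: 1 codewords.
  weight 2: 2 codewords.
  weight 3: 4 codewords.
  weight 4: 5 codewords.
  weight 5: 4 codewords.
Minimum distance d = smallest w > 0 with A_w > 0 = 2.
Sanity: Σ A_w = 16 = 2^4 = 16 ✓.


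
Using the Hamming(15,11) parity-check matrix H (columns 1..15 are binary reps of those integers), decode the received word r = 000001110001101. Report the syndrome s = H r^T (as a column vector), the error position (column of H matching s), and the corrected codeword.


s = (0, 1, 1, 1)^T, error position = 7, corrected codeword c = 000001010001101

Compute s = H r^T mod 2 one row at a time:
  s_1 = 1 + 0 + 0 + 0 + 1 + 1 + 0 + 1 = 4 ≡ 0 (mod 2).
  s_2 = 0 + 0 + 1 + 1 + 1 + 1 + 0 + 1 = 5 ≡ 1 (mod 2).
  s_3 = 0 + 0 + 1 + 1 + 0 + 0 + 0 + 1 = 3 ≡ 1 (mod 2).
  s_4 = 0 + 0 + 0 + 1 + 0 + 0 + 1 + 1 = 3 ≡ 1 (mod 2).
s = (0, 1, 1, 1)^T — this equals column 7 of H (binary 0111), so error is at position 7.
Correct: flip bit 7 of r = 000001110001101 to get c = 000001010001101.


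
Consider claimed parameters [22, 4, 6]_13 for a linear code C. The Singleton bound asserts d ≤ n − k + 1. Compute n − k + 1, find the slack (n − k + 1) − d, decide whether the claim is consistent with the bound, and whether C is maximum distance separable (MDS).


Singleton RHS = n − k + 1 = 19, slack = 13, bound satisfied, not MDS.

Singleton bound: d ≤ n − k + 1.
Here n = 22, k = 4, so n − k + 1 = 19.
Given d = 6, check d ≤ 19: YES.
Slack = (n − k + 1) − d = 13.
The code is NOT MDS (slack = 13 > 0).
Description: the claimed parameters are [22, 4, 6]_13; such a code would be non-MDS.


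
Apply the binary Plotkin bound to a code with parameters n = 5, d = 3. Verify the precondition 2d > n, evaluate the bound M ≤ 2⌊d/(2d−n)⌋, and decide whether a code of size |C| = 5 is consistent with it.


Plotkin bound M ≤ 6; given |C| = 5 ≤ bound (satisfied).

Check applicability: 2d = 6, n = 5.
2d − n = 1 > 0, so Plotkin applies.
Compute d/(2d−n) = 3/1 ≈ 3.0000.
⌊d/(2d−n)⌋ = 3.
Plotkin bound: M ≤ 2·3 = 6.
Given |C| = 5, check: satisfied.
This |C| is below the Plotkin bound.


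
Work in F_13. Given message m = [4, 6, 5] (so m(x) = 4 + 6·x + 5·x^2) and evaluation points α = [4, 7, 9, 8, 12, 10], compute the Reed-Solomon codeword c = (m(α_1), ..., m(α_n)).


c = [4, 5, 8, 8, 3, 5]

Message polynomial: m(x) = 4 + 6·x + 5·x^2 (mod 13).
For each evaluation point α_i, compute m(α_i) mod 13:
  α_1 = 4: Horner steps 5 → 0 → 4, so m(4) = 4.
  α_2 = 7: Horner steps 5 → 2 → 5, so m(7) = 5.
  α_3 = 9: Horner steps 5 → 12 → 8, so m(9) = 8.
  α_4 = 8: Horner steps 5 → 7 → 8, so m(8) = 8.
  α_5 = 12: Horner steps 5 → 1 → 3, so m(12) = 3.
  α_6 = 10: Horner steps 5 → 4 → 5, so m(10) = 5.
Codeword c = [4, 5, 8, 8, 3, 5] ∈ F_13^6.


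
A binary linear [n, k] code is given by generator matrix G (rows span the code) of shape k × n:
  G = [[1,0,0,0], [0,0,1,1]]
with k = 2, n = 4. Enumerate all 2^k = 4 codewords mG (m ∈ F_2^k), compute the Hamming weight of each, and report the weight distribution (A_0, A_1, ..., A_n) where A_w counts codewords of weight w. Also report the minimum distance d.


Weight distribution: A_0 = 1, A_1 = 1, A_2 = 1, A_3 = 1. Minimum distance d = 1.

Enumerate all 2^2 = 4 messages m ∈ F_2^2.
For each, compute codeword c = mG in F_2^4, then tally its weight.
  m = 00 → c = 0000, weight = 0.
  m = 10 → c = 1000, weight = 1.
  m = 01 → c = 0011, weight = 2.
  m = 11 → c = 1011, weight = 3.
Tally weights:
  weight 0: 1 codewords.
  weight 1: 1 codewords.
  weight 2: 1 codewords.
  weight 3: 1 codewords.
Minimum distance d = smallest w > 0 with A_w > 0 = 1.
Sanity: Σ A_w = 4 = 2^2 = 4 ✓.


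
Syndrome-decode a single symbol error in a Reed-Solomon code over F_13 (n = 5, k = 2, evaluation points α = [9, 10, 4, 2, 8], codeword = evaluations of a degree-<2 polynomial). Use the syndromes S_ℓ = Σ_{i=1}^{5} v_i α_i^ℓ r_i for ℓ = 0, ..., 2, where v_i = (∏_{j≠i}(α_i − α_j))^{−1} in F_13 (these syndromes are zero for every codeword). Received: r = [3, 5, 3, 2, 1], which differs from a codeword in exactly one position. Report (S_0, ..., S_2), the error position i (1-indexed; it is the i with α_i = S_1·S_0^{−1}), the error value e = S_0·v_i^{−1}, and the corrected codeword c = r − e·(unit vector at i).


S = (7, 2, 8), error at position 3, error magnitude e = 10, c = [3, 5, 6, 2, 1].

Step 1: column multipliers v_i = (∏_{j≠i}(α_i − α_j))^{−1} mod 13.
  i = 1 (α = 9): (9−10)(9−4)(9−2)(9−8) = (−1)·5·7·1 = −35 ≡ 4, so v_1 = 4^{−1} = 10 (mod 13).
  i = 2 (α = 10): (10−9)(10−4)(10−2)(10−8) = 1·6·8·2 = 96 ≡ 5, so v_2 = 5^{−1} = 8 (mod 13).
  i = 3 (α = 4): (4−9)(4−10)(4−2)(4−8) = (−5)·(−6)·2·(−4) = −240 ≡ 7, so v_3 = 7^{−1} = 2 (mod 13).
  i = 4 (α = 2): (2−9)(2−10)(2−4)(2−8) = (−7)·(−8)·(−2)·(−6) = 672 ≡ 9, so v_4 = 9^{−1} = 3 (mod 13).
  i = 5 (α = 8): (8−9)(8−10)(8−4)(8−2) = (−1)·(−2)·4·6 = 48 ≡ 9, so v_5 = 9^{−1} = 3 (mod 13).
  v = [10, 8, 2, 3, 3].
Step 2: syndromes of r = [3, 5, 3, 2, 1] (all sums mod 13).
  S_0 = Σ v_i r_i = 10·3 + 8·5 + 2·3 + 3·2 + 3·1 = 85 ≡ 7.
  S_1 = Σ v_i α_i r_i = 10·9·3 + 8·10·5 + 2·4·3 + 3·2·2 + 3·8·1 = 730 ≡ 2.
  α_i^2 mod 13 = [3, 9, 3, 4, 12].
  S_2 = Σ v_i α_i^2 r_i = 10·3·3 + 8·9·5 + 2·3·3 + 3·4·2 + 3·12·1 = 528 ≡ 8.
  S = (7, 2, 8) ≠ 0, so r is not a codeword (an error is present).
Step 3: locate the error. For a single error e at position i, S_ℓ = v_i·e·α_i^ℓ, so α_err = S_1/S_0.
  S_0^{−1} = 7^{−1} = 2 (mod 13), so α_err = 2·2 = 4 ≡ 4 = α_3. Error position i = 3.
  Consistency check: S_2/S_1 = 8·7 = 56 ≡ 4 = α_err ✓ (single-error assumption holds).
Step 4: error magnitude e = S_0/v_3 = S_0·∏_{j≠3}(α_3 − α_j) = 7·7 = 49 ≡ 10 (mod 13).
Step 5: correct position 3: c_3 = r_3 − e = 3 − 10 ≡ 6 (mod 13). Hence c = [3, 5, 6, 2, 1].
  Check: interpolating c through the α_i gives m(x) = 11 + 2·x (degree < 2) with m(α_i) = c_i for every i, so c is indeed a codeword.
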